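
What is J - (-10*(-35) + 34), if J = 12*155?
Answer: 1476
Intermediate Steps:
J = 1860
J - (-10*(-35) + 34) = 1860 - (-10*(-35) + 34) = 1860 - (350 + 34) = 1860 - 1*384 = 1860 - 384 = 1476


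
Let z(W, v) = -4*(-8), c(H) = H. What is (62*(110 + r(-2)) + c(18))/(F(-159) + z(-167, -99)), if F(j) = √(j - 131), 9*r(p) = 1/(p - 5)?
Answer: 6891712/41391 - 215366*I*√290/41391 ≈ 166.5 - 88.607*I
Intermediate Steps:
r(p) = 1/(9*(-5 + p)) (r(p) = 1/(9*(p - 5)) = 1/(9*(-5 + p)))
F(j) = √(-131 + j)
z(W, v) = 32
(62*(110 + r(-2)) + c(18))/(F(-159) + z(-167, -99)) = (62*(110 + 1/(9*(-5 - 2))) + 18)/(√(-131 - 159) + 32) = (62*(110 + (⅑)/(-7)) + 18)/(√(-290) + 32) = (62*(110 + (⅑)*(-⅐)) + 18)/(I*√290 + 32) = (62*(110 - 1/63) + 18)/(32 + I*√290) = (62*(6929/63) + 18)/(32 + I*√290) = (429598/63 + 18)/(32 + I*√290) = 430732/(63*(32 + I*√290))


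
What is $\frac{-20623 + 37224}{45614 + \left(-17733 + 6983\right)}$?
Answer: $\frac{16601}{34864} \approx 0.47616$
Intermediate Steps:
$\frac{-20623 + 37224}{45614 + \left(-17733 + 6983\right)} = \frac{16601}{45614 - 10750} = \frac{16601}{34864}$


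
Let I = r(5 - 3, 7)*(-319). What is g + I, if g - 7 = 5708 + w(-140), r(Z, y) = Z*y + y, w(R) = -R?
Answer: -844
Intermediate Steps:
r(Z, y) = y + Z*y
g = 5855 (g = 7 + (5708 - 1*(-140)) = 7 + (5708 + 140) = 7 + 5848 = 5855)
I = -6699 (I = (7*(1 + (5 - 3)))*(-319) = (7*(1 + 2))*(-319) = (7*3)*(-319) = 21*(-319) = -6699)
g + I = 5855 - 6699 = -844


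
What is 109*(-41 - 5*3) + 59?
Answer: -6045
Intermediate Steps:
109*(-41 - 5*3) + 59 = 109*(-41 - 15) + 59 = 109*(-56) + 59 = -6104 + 59 = -6045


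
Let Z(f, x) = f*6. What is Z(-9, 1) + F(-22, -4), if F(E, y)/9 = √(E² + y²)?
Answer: -54 + 90*√5 ≈ 147.25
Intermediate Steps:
Z(f, x) = 6*f
F(E, y) = 9*√(E² + y²)
Z(-9, 1) + F(-22, -4) = 6*(-9) + 9*√((-22)² + (-4)²) = -54 + 9*√(484 + 16) = -54 + 9*√500 = -54 + 9*(10*√5) = -54 + 90*√5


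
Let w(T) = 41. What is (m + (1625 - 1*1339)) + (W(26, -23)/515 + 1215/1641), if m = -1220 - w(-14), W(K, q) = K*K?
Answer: -274084028/281705 ≈ -972.95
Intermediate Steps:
W(K, q) = K**2
m = -1261 (m = -1220 - 1*41 = -1220 - 41 = -1261)
(m + (1625 - 1*1339)) + (W(26, -23)/515 + 1215/1641) = (-1261 + (1625 - 1*1339)) + (26**2/515 + 1215/1641) = (-1261 + (1625 - 1339)) + (676*(1/515) + 1215*(1/1641)) = (-1261 + 286) + (676/515 + 405/547) = -975 + 578347/281705 = -274084028/281705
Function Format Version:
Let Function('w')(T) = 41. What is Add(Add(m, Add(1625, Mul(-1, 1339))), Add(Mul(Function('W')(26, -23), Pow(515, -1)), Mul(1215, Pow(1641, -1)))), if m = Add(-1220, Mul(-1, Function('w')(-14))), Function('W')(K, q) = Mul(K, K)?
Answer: Rational(-274084028, 281705) ≈ -972.95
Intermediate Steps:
Function('W')(K, q) = Pow(K, 2)
m = -1261 (m = Add(-1220, Mul(-1, 41)) = Add(-1220, -41) = -1261)
Add(Add(m, Add(1625, Mul(-1, 1339))), Add(Mul(Function('W')(26, -23), Pow(515, -1)), Mul(1215, Pow(1641, -1)))) = Add(Add(-1261, Add(1625, Mul(-1, 1339))), Add(Mul(Pow(26, 2), Pow(515, -1)), Mul(1215, Pow(1641, -1)))) = Add(Add(-1261, Add(1625, -1339)), Add(Mul(676, Rational(1, 515)), Mul(1215, Rational(1, 1641)))) = Add(Add(-1261, 286), Add(Rational(676, 515), Rational(405, 547))) = Add(-975, Rational(578347, 281705)) = Rational(-274084028, 281705)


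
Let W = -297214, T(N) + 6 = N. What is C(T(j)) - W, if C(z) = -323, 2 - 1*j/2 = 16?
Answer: 296891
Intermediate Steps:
j = -28 (j = 4 - 2*16 = 4 - 32 = -28)
T(N) = -6 + N
C(T(j)) - W = -323 - 1*(-297214) = -323 + 297214 = 296891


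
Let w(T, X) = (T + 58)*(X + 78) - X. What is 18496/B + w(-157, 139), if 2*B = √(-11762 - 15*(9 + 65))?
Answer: -21622 - 9248*I*√3218/1609 ≈ -21622.0 - 326.05*I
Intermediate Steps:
B = I*√3218 (B = √(-11762 - 15*(9 + 65))/2 = √(-11762 - 15*74)/2 = √(-11762 - 1110)/2 = √(-12872)/2 = (2*I*√3218)/2 = I*√3218 ≈ 56.727*I)
w(T, X) = -X + (58 + T)*(78 + X) (w(T, X) = (58 + T)*(78 + X) - X = -X + (58 + T)*(78 + X))
18496/B + w(-157, 139) = 18496/((I*√3218)) + (4524 + 57*139 + 78*(-157) - 157*139) = 18496*(-I*√3218/3218) + (4524 + 7923 - 12246 - 21823) = -9248*I*√3218/1609 - 21622 = -21622 - 9248*I*√3218/1609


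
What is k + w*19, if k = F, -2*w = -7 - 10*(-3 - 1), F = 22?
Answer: -583/2 ≈ -291.50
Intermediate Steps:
w = -33/2 (w = -(-7 - 10*(-3 - 1))/2 = -(-7 - 10*(-4))/2 = -(-7 + 40)/2 = -½*33 = -33/2 ≈ -16.500)
k = 22
k + w*19 = 22 - 33/2*19 = 22 - 627/2 = -583/2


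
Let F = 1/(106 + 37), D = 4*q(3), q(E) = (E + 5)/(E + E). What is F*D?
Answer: 16/429 ≈ 0.037296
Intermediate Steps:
q(E) = (5 + E)/(2*E) (q(E) = (5 + E)/((2*E)) = (5 + E)*(1/(2*E)) = (5 + E)/(2*E))
D = 16/3 (D = 4*((1/2)*(5 + 3)/3) = 4*((1/2)*(1/3)*8) = 4*(4/3) = 16/3 ≈ 5.3333)
F = 1/143 ≈ 0.0069930
F*D = (1/143)*(16/3) = 16/429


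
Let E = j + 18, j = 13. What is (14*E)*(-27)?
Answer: -11718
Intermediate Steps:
E = 31 (E = 13 + 18 = 31)
(14*E)*(-27) = (14*31)*(-27) = 434*(-27) = -11718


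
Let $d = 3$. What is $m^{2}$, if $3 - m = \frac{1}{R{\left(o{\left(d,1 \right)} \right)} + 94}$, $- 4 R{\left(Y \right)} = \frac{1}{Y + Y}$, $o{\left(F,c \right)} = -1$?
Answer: $\frac{5067001}{567009} \approx 8.9364$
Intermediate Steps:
$R{\left(Y \right)} = - \frac{1}{8 Y}$ ($R{\left(Y \right)} = - \frac{1}{4 \left(Y + Y\right)} = - \frac{1}{4 \cdot 2 Y} = - \frac{\frac{1}{2} \frac{1}{Y}}{4} = - \frac{1}{8 Y}$)
$m = \frac{2251}{753}$ ($m = 3 - \frac{1}{- \frac{1}{8 \left(-1\right)} + 94} = 3 - \frac{1}{\left(- \frac{1}{8}\right) \left(-1\right) + 94} = 3 - \frac{1}{\frac{1}{8} + 94} = 3 - \frac{1}{\frac{753}{8}} = 3 - \frac{8}{753} = \frac{2251}{753} \approx 2.9894$)
$m^{2} = \left(\frac{2251}{753}\right)^{2} = \frac{5067001}{567009}$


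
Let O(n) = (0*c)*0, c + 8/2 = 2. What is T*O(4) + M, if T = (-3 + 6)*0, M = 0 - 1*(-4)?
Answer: 4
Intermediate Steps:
c = -2 (c = -4 + 2 = -2)
O(n) = 0 (O(n) = (0*(-2))*0 = 0*0 = 0)
M = 4 (M = 0 + 4 = 4)
T = 0 (T = 3*0 = 0)
T*O(4) + M = 0*0 + 4 = 0 + 4 = 4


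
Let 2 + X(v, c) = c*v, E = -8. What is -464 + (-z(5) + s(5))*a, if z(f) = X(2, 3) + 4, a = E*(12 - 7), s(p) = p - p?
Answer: -144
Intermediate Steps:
s(p) = 0
X(v, c) = -2 + c*v
a = -40 (a = -8*(12 - 7) = -8*5 = -40)
z(f) = 8 (z(f) = (-2 + 3*2) + 4 = (-2 + 6) + 4 = 4 + 4 = 8)
-464 + (-z(5) + s(5))*a = -464 + (-1*8 + 0)*(-40) = -464 + (-8 + 0)*(-40) = -464 - 8*(-40) = -464 + 320 = -144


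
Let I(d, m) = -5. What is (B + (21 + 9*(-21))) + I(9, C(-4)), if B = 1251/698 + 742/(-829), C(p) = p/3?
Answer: -99585903/578642 ≈ -172.10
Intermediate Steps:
C(p) = p/3 (C(p) = p*(1/3) = p/3)
B = 519163/578642 (B = 1251*(1/698) + 742*(-1/829) = 1251/698 - 742/829 = 519163/578642 ≈ 0.89721)
(B + (21 + 9*(-21))) + I(9, C(-4)) = (519163/578642 + (21 + 9*(-21))) - 5 = (519163/578642 + (21 - 189)) - 5 = (519163/578642 - 168) - 5 = -96692693/578642 - 5 = -99585903/578642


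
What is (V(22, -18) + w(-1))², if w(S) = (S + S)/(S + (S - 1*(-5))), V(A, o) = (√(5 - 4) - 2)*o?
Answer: 2704/9 ≈ 300.44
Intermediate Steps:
V(A, o) = -o (V(A, o) = (√1 - 2)*o = (1 - 2)*o = -o)
w(S) = 2*S/(5 + 2*S) (w(S) = (2*S)/(S + (S + 5)) = (2*S)/(S + (5 + S)) = (2*S)/(5 + 2*S) = 2*S/(5 + 2*S))
(V(22, -18) + w(-1))² = (-1*(-18) + 2*(-1)/(5 + 2*(-1)))² = (18 + 2*(-1)/(5 - 2))² = (18 + 2*(-1)/3)² = (18 + 2*(-1)*(⅓))² = (18 - ⅔)² = (52/3)² = 2704/9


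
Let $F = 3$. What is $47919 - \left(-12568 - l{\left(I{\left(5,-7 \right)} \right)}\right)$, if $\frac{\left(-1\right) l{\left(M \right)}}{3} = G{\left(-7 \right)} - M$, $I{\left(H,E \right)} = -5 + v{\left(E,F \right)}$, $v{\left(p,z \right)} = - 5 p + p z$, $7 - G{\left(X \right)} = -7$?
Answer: $60472$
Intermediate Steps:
$G{\left(X \right)} = 14$ ($G{\left(X \right)} = 7 - -7 = 7 + 7 = 14$)
$I{\left(H,E \right)} = -5 - 2 E$ ($I{\left(H,E \right)} = -5 + E \left(-5 + 3\right) = -5 + E \left(-2\right) = -5 - 2 E$)
$l{\left(M \right)} = -42 + 3 M$ ($l{\left(M \right)} = - 3 \left(14 - M\right) = -42 + 3 M$)
$47919 - \left(-12568 - l{\left(I{\left(5,-7 \right)} \right)}\right) = 47919 + \left(\left(\left(-42 + 3 \left(-5 - -14\right)\right) + 13950\right) - 1382\right) = 47919 + \left(\left(\left(-42 + 3 \left(-5 + 14\right)\right) + 13950\right) - 1382\right) = 47919 + \left(\left(\left(-42 + 3 \cdot 9\right) + 13950\right) - 1382\right) = 47919 + \left(\left(\left(-42 + 27\right) + 13950\right) - 1382\right) = 47919 + \left(\left(-15 + 13950\right) - 1382\right) = 47919 + \left(13935 - 1382\right) = 47919 + 12553 = 60472$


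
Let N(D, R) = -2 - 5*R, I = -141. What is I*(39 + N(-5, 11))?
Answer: 2538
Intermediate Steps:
I*(39 + N(-5, 11)) = -141*(39 + (-2 - 5*11)) = -141*(39 + (-2 - 55)) = -141*(39 - 57) = -141*(-18) = 2538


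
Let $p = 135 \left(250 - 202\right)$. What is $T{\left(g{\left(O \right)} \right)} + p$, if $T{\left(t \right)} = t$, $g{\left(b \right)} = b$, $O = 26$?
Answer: $6506$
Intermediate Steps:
$p = 6480$ ($p = 135 \cdot 48 = 6480$)
$T{\left(g{\left(O \right)} \right)} + p = 26 + 6480 = 6506$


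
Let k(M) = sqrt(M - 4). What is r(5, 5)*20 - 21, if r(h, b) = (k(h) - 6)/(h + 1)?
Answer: -113/3 ≈ -37.667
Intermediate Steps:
k(M) = sqrt(-4 + M)
r(h, b) = (-6 + sqrt(-4 + h))/(1 + h) (r(h, b) = (sqrt(-4 + h) - 6)/(h + 1) = (-6 + sqrt(-4 + h))/(1 + h))
r(5, 5)*20 - 21 = ((-6 + sqrt(-4 + 5))/(1 + 5))*20 - 21 = ((-6 + sqrt(1))/6)*20 - 21 = ((-6 + 1)/6)*20 - 21 = ((1/6)*(-5))*20 - 21 = -5/6*20 - 21 = -50/3 - 21 = -113/3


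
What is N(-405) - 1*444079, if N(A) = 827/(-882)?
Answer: -391678505/882 ≈ -4.4408e+5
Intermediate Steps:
N(A) = -827/882 (N(A) = 827*(-1/882) = -827/882)
N(-405) - 1*444079 = -827/882 - 1*444079 = -827/882 - 444079 = -391678505/882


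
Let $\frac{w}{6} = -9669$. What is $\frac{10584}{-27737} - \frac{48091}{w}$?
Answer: $\frac{719879891}{1609134318} \approx 0.44737$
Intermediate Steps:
$w = -58014$ ($w = 6 \left(-9669\right) = -58014$)
$\frac{10584}{-27737} - \frac{48091}{w} = \frac{10584}{-27737} - \frac{48091}{-58014} = 10584 \left(- \frac{1}{27737}\right) - - \frac{48091}{58014} = - \frac{10584}{27737} + \frac{48091}{58014} = \frac{719879891}{1609134318}$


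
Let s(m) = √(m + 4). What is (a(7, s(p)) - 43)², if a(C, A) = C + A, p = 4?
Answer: 1304 - 144*√2 ≈ 1100.4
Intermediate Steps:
s(m) = √(4 + m)
a(C, A) = A + C
(a(7, s(p)) - 43)² = ((√(4 + 4) + 7) - 43)² = ((√8 + 7) - 43)² = ((2*√2 + 7) - 43)² = ((7 + 2*√2) - 43)² = (-36 + 2*√2)²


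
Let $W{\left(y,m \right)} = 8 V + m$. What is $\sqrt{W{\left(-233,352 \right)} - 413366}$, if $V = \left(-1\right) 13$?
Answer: $3 i \sqrt{45902} \approx 642.74 i$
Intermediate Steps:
$V = -13$
$W{\left(y,m \right)} = -104 + m$ ($W{\left(y,m \right)} = 8 \left(-13\right) + m = -104 + m$)
$\sqrt{W{\left(-233,352 \right)} - 413366} = \sqrt{\left(-104 + 352\right) - 413366} = \sqrt{248 - 413366} = \sqrt{-413118} = 3 i \sqrt{45902}$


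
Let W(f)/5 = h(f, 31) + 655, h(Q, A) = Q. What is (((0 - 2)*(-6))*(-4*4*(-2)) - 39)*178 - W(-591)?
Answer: 61090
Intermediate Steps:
W(f) = 3275 + 5*f (W(f) = 5*(f + 655) = 5*(655 + f) = 3275 + 5*f)
(((0 - 2)*(-6))*(-4*4*(-2)) - 39)*178 - W(-591) = (((0 - 2)*(-6))*(-4*4*(-2)) - 39)*178 - (3275 + 5*(-591)) = ((-2*(-6))*(-16*(-2)) - 39)*178 - (3275 - 2955) = (12*32 - 39)*178 - 1*320 = (384 - 39)*178 - 320 = 345*178 - 320 = 61410 - 320 = 61090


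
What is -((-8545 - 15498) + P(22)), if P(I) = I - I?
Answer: 24043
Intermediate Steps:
P(I) = 0
-((-8545 - 15498) + P(22)) = -((-8545 - 15498) + 0) = -(-24043 + 0) = -1*(-24043) = 24043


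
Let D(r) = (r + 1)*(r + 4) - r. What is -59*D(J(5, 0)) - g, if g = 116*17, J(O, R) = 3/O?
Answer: -59271/25 ≈ -2370.8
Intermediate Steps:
D(r) = -r + (1 + r)*(4 + r) (D(r) = (1 + r)*(4 + r) - r = -r + (1 + r)*(4 + r))
g = 1972
-59*D(J(5, 0)) - g = -59*(4 + (3/5)² + 4*(3/5)) - 1*1972 = -59*(4 + (3*(⅕))² + 4*(3*(⅕))) - 1972 = -59*(4 + (⅗)² + 4*(⅗)) - 1972 = -59*(4 + 9/25 + 12/5) - 1972 = -59*169/25 - 1972 = -9971/25 - 1972 = -59271/25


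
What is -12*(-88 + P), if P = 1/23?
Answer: 24276/23 ≈ 1055.5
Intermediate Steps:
P = 1/23 ≈ 0.043478
-12*(-88 + P) = -12*(-88 + 1/23) = -12*(-2023/23) = 24276/23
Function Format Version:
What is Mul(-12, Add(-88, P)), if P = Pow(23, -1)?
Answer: Rational(24276, 23) ≈ 1055.5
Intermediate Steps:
P = Rational(1, 23) ≈ 0.043478
Mul(-12, Add(-88, P)) = Mul(-12, Add(-88, Rational(1, 23))) = Mul(-12, Rational(-2023, 23)) = Rational(24276, 23)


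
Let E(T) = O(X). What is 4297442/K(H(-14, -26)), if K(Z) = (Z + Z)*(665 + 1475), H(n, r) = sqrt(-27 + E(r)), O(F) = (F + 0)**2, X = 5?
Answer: -2148721*I*sqrt(2)/4280 ≈ -709.99*I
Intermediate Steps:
O(F) = F**2
E(T) = 25 (E(T) = 5**2 = 25)
H(n, r) = I*sqrt(2) (H(n, r) = sqrt(-27 + 25) = sqrt(-2) = I*sqrt(2))
K(Z) = 4280*Z (K(Z) = (2*Z)*2140 = 4280*Z)
4297442/K(H(-14, -26)) = 4297442/((4280*(I*sqrt(2)))) = 4297442/((4280*I*sqrt(2))) = 4297442*(-I*sqrt(2)/8560) = -2148721*I*sqrt(2)/4280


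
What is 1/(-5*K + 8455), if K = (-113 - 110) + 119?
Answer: 1/8975 ≈ 0.00011142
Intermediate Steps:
K = -104 (K = -223 + 119 = -104)
1/(-5*K + 8455) = 1/(-5*(-104) + 8455) = 1/(520 + 8455) = 1/8975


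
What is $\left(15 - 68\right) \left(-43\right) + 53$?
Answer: $2332$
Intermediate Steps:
$\left(15 - 68\right) \left(-43\right) + 53 = \left(-53\right) \left(-43\right) + 53 = 2279 + 53 = 2332$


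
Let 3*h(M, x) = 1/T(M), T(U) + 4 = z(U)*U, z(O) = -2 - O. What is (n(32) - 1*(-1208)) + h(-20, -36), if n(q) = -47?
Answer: 1267811/1092 ≈ 1161.0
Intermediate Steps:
T(U) = -4 + U*(-2 - U) (T(U) = -4 + (-2 - U)*U = -4 + U*(-2 - U))
h(M, x) = 1/(3*(-4 - M*(2 + M)))
(n(32) - 1*(-1208)) + h(-20, -36) = (-47 - 1*(-1208)) - 1/(12 + 3*(-20)*(2 - 20)) = (-47 + 1208) - 1/(12 + 3*(-20)*(-18)) = 1161 - 1/(12 + 1080) = 1161 - 1/1092 = 1267811/1092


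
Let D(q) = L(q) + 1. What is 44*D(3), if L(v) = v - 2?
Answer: 88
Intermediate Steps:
L(v) = -2 + v
D(q) = -1 + q (D(q) = (-2 + q) + 1 = -1 + q)
44*D(3) = 44*(-1 + 3) = 44*2 = 88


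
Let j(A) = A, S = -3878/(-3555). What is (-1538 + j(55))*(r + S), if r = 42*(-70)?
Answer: 15494120026/3555 ≈ 4.3584e+6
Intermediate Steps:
S = 3878/3555 (S = -3878*(-1/3555) = 3878/3555 ≈ 1.0909)
r = -2940
(-1538 + j(55))*(r + S) = (-1538 + 55)*(-2940 + 3878/3555) = -1483*(-10447822/3555) = 15494120026/3555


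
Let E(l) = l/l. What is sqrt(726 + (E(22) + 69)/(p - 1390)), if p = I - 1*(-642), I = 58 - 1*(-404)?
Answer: sqrt(14840969)/143 ≈ 26.940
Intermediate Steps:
I = 462 (I = 58 + 404 = 462)
E(l) = 1
p = 1104 (p = 462 - 1*(-642) = 462 + 642 = 1104)
sqrt(726 + (E(22) + 69)/(p - 1390)) = sqrt(726 + (1 + 69)/(1104 - 1390)) = sqrt(726 + 70/(-286)) = sqrt(726 + 70*(-1/286)) = sqrt(726 - 35/143) = sqrt(103783/143) = sqrt(14840969)/143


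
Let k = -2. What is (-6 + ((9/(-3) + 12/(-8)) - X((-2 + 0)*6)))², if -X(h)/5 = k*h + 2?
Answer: 57121/4 ≈ 14280.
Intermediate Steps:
X(h) = -10 + 10*h (X(h) = -5*(-2*h + 2) = -5*(2 - 2*h) = -10 + 10*h)
(-6 + ((9/(-3) + 12/(-8)) - X((-2 + 0)*6)))² = (-6 + ((9/(-3) + 12/(-8)) - (-10 + 10*((-2 + 0)*6))))² = (-6 + ((9*(-⅓) + 12*(-⅛)) - (-10 + 10*(-2*6))))² = (-6 + ((-3 - 3/2) - (-10 + 10*(-12))))² = (-6 + (-9/2 - (-10 - 120)))² = (-6 + (-9/2 - 1*(-130)))² = (-6 + (-9/2 + 130))² = (-6 + 251/2)² = (239/2)² = 57121/4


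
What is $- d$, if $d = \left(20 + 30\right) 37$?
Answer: $-1850$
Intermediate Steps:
$d = 1850$ ($d = 50 \cdot 37 = 1850$)
$- d = \left(-1\right) 1850 = -1850$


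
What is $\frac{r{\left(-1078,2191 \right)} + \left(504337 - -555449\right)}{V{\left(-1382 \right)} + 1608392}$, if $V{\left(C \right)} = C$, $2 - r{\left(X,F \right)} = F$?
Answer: $\frac{1057597}{1607010} \approx 0.65811$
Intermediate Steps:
$r{\left(X,F \right)} = 2 - F$
$\frac{r{\left(-1078,2191 \right)} + \left(504337 - -555449\right)}{V{\left(-1382 \right)} + 1608392} = \frac{\left(2 - 2191\right) + \left(504337 - -555449\right)}{-1382 + 1608392} = \frac{\left(2 - 2191\right) + \left(504337 + 555449\right)}{1607010} = \left(-2189 + 1059786\right) \frac{1}{1607010} = 1057597 \cdot \frac{1}{1607010} = \frac{1057597}{1607010}$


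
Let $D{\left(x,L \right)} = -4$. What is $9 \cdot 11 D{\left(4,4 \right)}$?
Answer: $-396$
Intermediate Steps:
$9 \cdot 11 D{\left(4,4 \right)} = 9 \cdot 11 \left(-4\right) = 99 \left(-4\right) = -396$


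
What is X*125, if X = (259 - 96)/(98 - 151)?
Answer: -20375/53 ≈ -384.43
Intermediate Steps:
X = -163/53 (X = 163/(-53) = 163*(-1/53) = -163/53 ≈ -3.0755)
X*125 = -163/53*125 = -20375/53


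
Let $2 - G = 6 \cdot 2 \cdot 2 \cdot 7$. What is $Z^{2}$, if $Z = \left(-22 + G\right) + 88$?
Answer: $10000$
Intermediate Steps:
$G = -166$ ($G = 2 - 6 \cdot 2 \cdot 2 \cdot 7 = 2 - 12 \cdot 2 \cdot 7 = 2 - 24 \cdot 7 = 2 - 168 = -166$)
$Z = -100$ ($Z = \left(-22 - 166\right) + 88 = -188 + 88 = -100$)
$Z^{2} = \left(-100\right)^{2} = 10000$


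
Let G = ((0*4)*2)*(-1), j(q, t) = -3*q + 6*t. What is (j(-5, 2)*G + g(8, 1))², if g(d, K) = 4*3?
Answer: 144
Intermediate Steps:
g(d, K) = 12
G = 0 (G = (0*2)*(-1) = 0*(-1) = 0)
(j(-5, 2)*G + g(8, 1))² = ((-3*(-5) + 6*2)*0 + 12)² = ((15 + 12)*0 + 12)² = (27*0 + 12)² = (0 + 12)² = 12² = 144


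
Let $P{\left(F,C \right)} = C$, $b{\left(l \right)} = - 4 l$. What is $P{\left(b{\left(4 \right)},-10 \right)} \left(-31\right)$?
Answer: $310$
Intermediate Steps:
$P{\left(b{\left(4 \right)},-10 \right)} \left(-31\right) = \left(-10\right) \left(-31\right) = 310$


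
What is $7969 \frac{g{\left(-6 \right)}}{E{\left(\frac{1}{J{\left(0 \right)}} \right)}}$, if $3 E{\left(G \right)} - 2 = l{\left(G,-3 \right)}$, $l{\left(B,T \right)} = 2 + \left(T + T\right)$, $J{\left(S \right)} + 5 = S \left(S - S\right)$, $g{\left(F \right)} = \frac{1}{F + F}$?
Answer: $\frac{7969}{8} \approx 996.13$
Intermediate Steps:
$g{\left(F \right)} = \frac{1}{2 F}$
$J{\left(S \right)} = -5$ ($J{\left(S \right)} = -5 + S \left(S - S\right) = -5 + S 0 = -5 + 0 = -5$)
$l{\left(B,T \right)} = 2 + 2 T$
$E{\left(G \right)} = - \frac{2}{3}$ ($E{\left(G \right)} = \frac{2}{3} + \frac{2 + 2 \left(-3\right)}{3} = \frac{2}{3} + \frac{2 - 6}{3} = \frac{2}{3} + \frac{1}{3} \left(-4\right) = \frac{2}{3} - \frac{4}{3} = - \frac{2}{3}$)
$7969 \frac{g{\left(-6 \right)}}{E{\left(\frac{1}{J{\left(0 \right)}} \right)}} = 7969 \frac{\frac{1}{2} \frac{1}{-6}}{- \frac{2}{3}} = 7969 \cdot \frac{1}{2} \left(- \frac{1}{6}\right) \left(- \frac{3}{2}\right) = 7969 \left(\left(- \frac{1}{12}\right) \left(- \frac{3}{2}\right)\right) = 7969 \cdot \frac{1}{8} = \frac{7969}{8}$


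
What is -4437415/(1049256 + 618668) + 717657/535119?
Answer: -392515914439/297512607652 ≈ -1.3193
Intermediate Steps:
-4437415/(1049256 + 618668) + 717657/535119 = -4437415/1667924 + 717657*(1/535119) = -4437415*1/1667924 + 239219/178373 = -4437415/1667924 + 239219/178373 = -392515914439/297512607652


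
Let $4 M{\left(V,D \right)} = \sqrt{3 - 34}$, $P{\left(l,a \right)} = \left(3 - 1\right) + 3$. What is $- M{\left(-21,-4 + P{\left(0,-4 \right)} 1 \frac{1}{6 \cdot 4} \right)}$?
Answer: $- \frac{i \sqrt{31}}{4} \approx - 1.3919 i$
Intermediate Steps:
$P{\left(l,a \right)} = 5$ ($P{\left(l,a \right)} = 2 + 3 = 5$)
$M{\left(V,D \right)} = \frac{i \sqrt{31}}{4}$ ($M{\left(V,D \right)} = \frac{\sqrt{3 - 34}}{4} = \frac{\sqrt{-31}}{4} = \frac{i \sqrt{31}}{4}$)
$- M{\left(-21,-4 + P{\left(0,-4 \right)} 1 \frac{1}{6 \cdot 4} \right)} = - \frac{i \sqrt{31}}{4}$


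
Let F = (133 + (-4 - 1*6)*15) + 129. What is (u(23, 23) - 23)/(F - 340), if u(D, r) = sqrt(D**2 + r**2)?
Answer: 23/228 - 23*sqrt(2)/228 ≈ -0.041785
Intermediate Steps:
F = 112 (F = (133 + (-4 - 6)*15) + 129 = (133 - 10*15) + 129 = (133 - 150) + 129 = -17 + 129 = 112)
(u(23, 23) - 23)/(F - 340) = (sqrt(23**2 + 23**2) - 23)/(112 - 340) = (sqrt(529 + 529) - 23)/(-228) = (sqrt(1058) - 23)*(-1/228) = (23*sqrt(2) - 23)*(-1/228) = (-23 + 23*sqrt(2))*(-1/228) = 23/228 - 23*sqrt(2)/228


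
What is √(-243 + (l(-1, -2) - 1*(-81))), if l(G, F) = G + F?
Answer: I*√165 ≈ 12.845*I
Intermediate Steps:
l(G, F) = F + G
√(-243 + (l(-1, -2) - 1*(-81))) = √(-243 + ((-2 - 1) - 1*(-81))) = √(-243 + (-3 + 81)) = √(-243 + 78) = √(-165) = I*√165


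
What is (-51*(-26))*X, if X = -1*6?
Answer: -7956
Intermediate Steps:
X = -6
(-51*(-26))*X = -51*(-26)*(-6) = 1326*(-6) = -7956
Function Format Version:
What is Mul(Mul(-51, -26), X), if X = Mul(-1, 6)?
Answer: -7956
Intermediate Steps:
X = -6
Mul(Mul(-51, -26), X) = Mul(Mul(-51, -26), -6) = Mul(1326, -6) = -7956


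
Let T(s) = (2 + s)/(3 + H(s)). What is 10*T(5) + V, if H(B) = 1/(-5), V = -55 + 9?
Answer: -21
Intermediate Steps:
V = -46
H(B) = -⅕ (H(B) = 1*(-⅕) = -⅕)
T(s) = 5/7 + 5*s/14 (T(s) = (2 + s)/(3 - ⅕) = (2 + s)/(14/5) = (2 + s)*(5/14) = 5/7 + 5*s/14)
10*T(5) + V = 10*(5/7 + (5/14)*5) - 46 = 10*(5/7 + 25/14) - 46 = 10*(5/2) - 46 = 25 - 46 = -21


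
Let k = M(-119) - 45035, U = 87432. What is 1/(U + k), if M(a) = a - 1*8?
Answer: 1/42270 ≈ 2.3657e-5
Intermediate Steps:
M(a) = -8 + a (M(a) = a - 8 = -8 + a)
k = -45162 (k = (-8 - 119) - 45035 = -127 - 45035 = -45162)
1/(U + k) = 1/(87432 - 45162) = 1/42270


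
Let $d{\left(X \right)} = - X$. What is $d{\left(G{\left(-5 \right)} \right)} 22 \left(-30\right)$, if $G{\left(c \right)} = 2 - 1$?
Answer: $660$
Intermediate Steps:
$G{\left(c \right)} = 1$
$d{\left(G{\left(-5 \right)} \right)} 22 \left(-30\right) = \left(-1\right) 1 \cdot 22 \left(-30\right) = \left(-1\right) 22 \left(-30\right) = \left(-22\right) \left(-30\right) = 660$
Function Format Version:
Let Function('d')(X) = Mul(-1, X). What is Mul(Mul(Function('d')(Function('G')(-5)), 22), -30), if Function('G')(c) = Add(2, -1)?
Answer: 660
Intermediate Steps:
Function('G')(c) = 1
Mul(Mul(Function('d')(Function('G')(-5)), 22), -30) = Mul(Mul(Mul(-1, 1), 22), -30) = Mul(Mul(-1, 22), -30) = Mul(-22, -30) = 660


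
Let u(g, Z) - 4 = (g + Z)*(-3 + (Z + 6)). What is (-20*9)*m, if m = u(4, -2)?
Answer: -1080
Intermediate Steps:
u(g, Z) = 4 + (3 + Z)*(Z + g) (u(g, Z) = 4 + (g + Z)*(-3 + (Z + 6)) = 4 + (Z + g)*(-3 + (6 + Z)) = 4 + (Z + g)*(3 + Z) = 4 + (3 + Z)*(Z + g))
m = 6 (m = 4 + (-2)² + 3*(-2) + 3*4 - 2*4 = 4 + 4 - 6 + 12 - 8 = 6)
(-20*9)*m = -20*9*6 = -180*6 = -1080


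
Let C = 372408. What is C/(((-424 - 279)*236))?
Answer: -1578/703 ≈ -2.2447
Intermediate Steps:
C/(((-424 - 279)*236)) = 372408/(((-424 - 279)*236)) = 372408/((-703*236)) = 372408/(-165908) = 372408*(-1/165908) = -1578/703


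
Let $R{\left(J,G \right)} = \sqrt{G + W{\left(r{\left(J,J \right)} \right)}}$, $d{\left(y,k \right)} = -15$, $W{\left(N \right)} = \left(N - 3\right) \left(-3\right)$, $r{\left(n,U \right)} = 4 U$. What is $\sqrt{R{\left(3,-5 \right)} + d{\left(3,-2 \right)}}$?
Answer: $\sqrt{-15 + 4 i \sqrt{2}} \approx 0.71806 + 3.939 i$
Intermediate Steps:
$W{\left(N \right)} = 9 - 3 N$ ($W{\left(N \right)} = \left(-3 + N\right) \left(-3\right) = 9 - 3 N$)
$R{\left(J,G \right)} = \sqrt{9 + G - 12 J}$ ($R{\left(J,G \right)} = \sqrt{G - \left(-9 + 3 \cdot 4 J\right)} = \sqrt{G - \left(-9 + 12 J\right)} = \sqrt{9 + G - 12 J}$)
$\sqrt{R{\left(3,-5 \right)} + d{\left(3,-2 \right)}} = \sqrt{\sqrt{9 - 5 - 36} - 15} = \sqrt{\sqrt{-32} - 15} = \sqrt{4 i \sqrt{2} - 15} = \sqrt{-15 + 4 i \sqrt{2}}$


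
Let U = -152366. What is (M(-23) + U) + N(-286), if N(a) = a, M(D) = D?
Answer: -152675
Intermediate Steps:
(M(-23) + U) + N(-286) = (-23 - 152366) - 286 = -152389 - 286 = -152675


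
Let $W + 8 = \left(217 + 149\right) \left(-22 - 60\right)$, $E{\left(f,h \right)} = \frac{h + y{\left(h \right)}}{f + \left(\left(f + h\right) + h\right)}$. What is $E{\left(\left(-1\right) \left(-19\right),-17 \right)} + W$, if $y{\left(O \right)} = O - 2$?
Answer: $-30029$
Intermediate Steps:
$y{\left(O \right)} = -2 + O$ ($y{\left(O \right)} = O - 2 = -2 + O$)
$E{\left(f,h \right)} = \frac{-2 + 2 h}{2 f + 2 h}$ ($E{\left(f,h \right)} = \frac{h + \left(-2 + h\right)}{f + \left(\left(f + h\right) + h\right)} = \frac{-2 + 2 h}{f + \left(f + 2 h\right)} = \frac{-2 + 2 h}{2 f + 2 h}$)
$W = -30020$ ($W = -8 + \left(217 + 149\right) \left(-22 - 60\right) = -8 + 366 \left(-82\right) = -8 - 30012 = -30020$)
$E{\left(\left(-1\right) \left(-19\right),-17 \right)} + W = \frac{-1 - 17}{\left(-1\right) \left(-19\right) - 17} - 30020 = \frac{1}{19 - 17} \left(-18\right) - 30020 = \frac{1}{2} \left(-18\right) - 30020 = -9 - 30020 = -30029$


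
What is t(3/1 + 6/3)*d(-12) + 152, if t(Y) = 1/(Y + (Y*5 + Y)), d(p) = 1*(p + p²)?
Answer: 5452/35 ≈ 155.77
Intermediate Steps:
d(p) = p + p²
t(Y) = 1/(7*Y) (t(Y) = 1/(Y + (5*Y + Y)) = 1/(Y + 6*Y) = 1/(7*Y))
t(3/1 + 6/3)*d(-12) + 152 = (1/(7*(3/1 + 6/3)))*(-12*(1 - 12)) + 152 = (1/(7*(3*1 + 6*(⅓))))*(-12*(-11)) + 152 = (1/(7*(3 + 2)))*132 + 152 = ((⅐)/5)*132 + 152 = ((⅐)*(⅕))*132 + 152 = (1/35)*132 + 152 = 132/35 + 152 = 5452/35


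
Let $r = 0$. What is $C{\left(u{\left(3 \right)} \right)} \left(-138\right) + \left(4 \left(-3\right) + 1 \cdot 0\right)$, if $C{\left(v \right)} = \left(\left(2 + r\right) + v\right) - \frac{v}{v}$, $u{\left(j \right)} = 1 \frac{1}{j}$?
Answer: $-196$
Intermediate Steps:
$u{\left(j \right)} = \frac{1}{j}$
$C{\left(v \right)} = 1 + v$ ($C{\left(v \right)} = \left(\left(2 + 0\right) + v\right) - \frac{v}{v} = \left(2 + v\right) - 1 = 1 + v$)
$C{\left(u{\left(3 \right)} \right)} \left(-138\right) + \left(4 \left(-3\right) + 1 \cdot 0\right) = \left(1 + \frac{1}{3}\right) \left(-138\right) + \left(4 \left(-3\right) + 1 \cdot 0\right) = \left(1 + \frac{1}{3}\right) \left(-138\right) + \left(-12 + 0\right) = \frac{4}{3} \left(-138\right) - 12 = -184 - 12 = -196$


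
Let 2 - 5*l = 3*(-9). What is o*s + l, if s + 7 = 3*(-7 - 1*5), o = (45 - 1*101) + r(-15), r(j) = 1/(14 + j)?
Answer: 12284/5 ≈ 2456.8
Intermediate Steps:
l = 29/5 (l = 2/5 - 3*(-9)/5 = 2/5 - 1/5*(-27) = 2/5 + 27/5 = 29/5 ≈ 5.8000)
o = -57 (o = (45 - 1*101) + 1/(14 - 15) = (45 - 101) + 1/(-1) = -56 - 1 = -57)
s = -43 (s = -7 + 3*(-7 - 1*5) = -7 + 3*(-7 - 5) = -7 + 3*(-12) = -7 - 36 = -43)
o*s + l = -57*(-43) + 29/5 = 2451 + 29/5 = 12284/5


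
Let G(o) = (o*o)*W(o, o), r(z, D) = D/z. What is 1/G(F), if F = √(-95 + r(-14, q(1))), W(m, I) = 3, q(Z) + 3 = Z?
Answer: -7/1992 ≈ -0.0035141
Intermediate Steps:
q(Z) = -3 + Z
F = 2*I*√1162/7 (F = √(-95 + (-3 + 1)/(-14)) = √(-95 - 2*(-1/14)) = √(-95 + ⅐) = √(-664/7) = 2*I*√1162/7 ≈ 9.7395*I)
G(o) = 3*o² (G(o) = (o*o)*3 = o²*3 = 3*o²)
1/G(F) = 1/(3*(2*I*√1162/7)²) = 1/(3*(-664/7)) = 1/(-1992/7) = -7/1992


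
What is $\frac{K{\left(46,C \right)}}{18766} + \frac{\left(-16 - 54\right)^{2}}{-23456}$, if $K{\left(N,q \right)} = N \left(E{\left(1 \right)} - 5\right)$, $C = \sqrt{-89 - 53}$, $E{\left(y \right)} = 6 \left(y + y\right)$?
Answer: $- \frac{10550071}{55021912} \approx -0.19174$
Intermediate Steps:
$E{\left(y \right)} = 12 y$ ($E{\left(y \right)} = 6 \cdot 2 y = 12 y$)
$C = i \sqrt{142}$ ($C = \sqrt{-142} = i \sqrt{142} \approx 11.916 i$)
$K{\left(N,q \right)} = 7 N$ ($K{\left(N,q \right)} = N \left(12 \cdot 1 - 5\right) = N \left(12 - 5\right) = N 7 = 7 N$)
$\frac{K{\left(46,C \right)}}{18766} + \frac{\left(-16 - 54\right)^{2}}{-23456} = \frac{7 \cdot 46}{18766} + \frac{\left(-16 - 54\right)^{2}}{-23456} = 322 \cdot \frac{1}{18766} + \left(-70\right)^{2} \left(- \frac{1}{23456}\right) = \frac{161}{9383} + 4900 \left(- \frac{1}{23456}\right) = \frac{161}{9383} - \frac{1225}{5864} = - \frac{10550071}{55021912}$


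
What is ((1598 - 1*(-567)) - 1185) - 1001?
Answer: -21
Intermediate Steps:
((1598 - 1*(-567)) - 1185) - 1001 = ((1598 + 567) - 1185) - 1001 = (2165 - 1185) - 1001 = 980 - 1001 = -21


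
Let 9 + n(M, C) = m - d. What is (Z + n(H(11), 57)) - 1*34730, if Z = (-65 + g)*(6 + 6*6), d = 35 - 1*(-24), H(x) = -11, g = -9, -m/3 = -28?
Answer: -37822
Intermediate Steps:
m = 84 (m = -3*(-28) = 84)
d = 59 (d = 35 + 24 = 59)
n(M, C) = 16 (n(M, C) = -9 + (84 - 1*59) = -9 + (84 - 59) = -9 + 25 = 16)
Z = -3108 (Z = (-65 - 9)*(6 + 6*6) = -74*(6 + 36) = -74*42 = -3108)
(Z + n(H(11), 57)) - 1*34730 = (-3108 + 16) - 1*34730 = -3092 - 34730 = -37822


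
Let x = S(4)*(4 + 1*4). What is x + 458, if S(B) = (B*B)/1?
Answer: 586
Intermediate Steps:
S(B) = B² (S(B) = B²*1 = B²)
x = 128 (x = 4²*(4 + 1*4) = 16*(4 + 4) = 16*8 = 128)
x + 458 = 128 + 458 = 586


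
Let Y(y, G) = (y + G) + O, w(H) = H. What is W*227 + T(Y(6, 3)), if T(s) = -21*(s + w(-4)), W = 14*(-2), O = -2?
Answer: -6419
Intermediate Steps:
W = -28
Y(y, G) = -2 + G + y (Y(y, G) = (y + G) - 2 = (G + y) - 2 = -2 + G + y)
T(s) = 84 - 21*s (T(s) = -21*(s - 4) = -21*(-4 + s) = 84 - 21*s)
W*227 + T(Y(6, 3)) = -28*227 + (84 - 21*(-2 + 3 + 6)) = -6356 + (84 - 21*7) = -6356 + (84 - 147) = -6356 - 63 = -6419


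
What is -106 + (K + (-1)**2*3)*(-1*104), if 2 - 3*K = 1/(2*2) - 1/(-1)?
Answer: -444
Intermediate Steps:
K = 1/4 (K = 2/3 - (1/(2*2) - 1/(-1))/3 = 2/3 - ((1/2)*(1/2) - 1*(-1))/3 = 2/3 - (1/4 + 1)/3 = 2/3 - 1/3*5/4 = 2/3 - 5/12 = 1/4 ≈ 0.25000)
-106 + (K + (-1)**2*3)*(-1*104) = -106 + (1/4 + (-1)**2*3)*(-1*104) = -106 + (1/4 + 1*3)*(-104) = -106 + (1/4 + 3)*(-104) = -106 + (13/4)*(-104) = -106 - 338 = -444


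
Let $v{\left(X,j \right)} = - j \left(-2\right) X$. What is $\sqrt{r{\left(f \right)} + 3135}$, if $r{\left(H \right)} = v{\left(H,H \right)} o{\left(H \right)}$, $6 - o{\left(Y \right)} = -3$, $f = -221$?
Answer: $\sqrt{882273} \approx 939.29$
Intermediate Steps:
$o{\left(Y \right)} = 9$ ($o{\left(Y \right)} = 6 - -3 = 6 + 3 = 9$)
$v{\left(X,j \right)} = 2 X j$ ($v{\left(X,j \right)} = 2 j X = 2 X j$)
$r{\left(H \right)} = 18 H^{2}$ ($r{\left(H \right)} = 2 H H 9 = 2 H^{2} \cdot 9 = 18 H^{2}$)
$\sqrt{r{\left(f \right)} + 3135} = \sqrt{18 \left(-221\right)^{2} + 3135} = \sqrt{18 \cdot 48841 + 3135} = \sqrt{879138 + 3135} = \sqrt{882273}$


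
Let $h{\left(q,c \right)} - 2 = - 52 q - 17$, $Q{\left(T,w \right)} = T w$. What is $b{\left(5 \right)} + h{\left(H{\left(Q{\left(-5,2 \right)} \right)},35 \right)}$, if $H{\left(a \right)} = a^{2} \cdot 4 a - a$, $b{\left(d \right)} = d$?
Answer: $207470$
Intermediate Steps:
$H{\left(a \right)} = - a + 4 a^{3}$ ($H{\left(a \right)} = 4 a^{2} a - a = 4 a^{3} - a = - a + 4 a^{3}$)
$h{\left(q,c \right)} = -15 - 52 q$ ($h{\left(q,c \right)} = 2 - \left(17 + 52 q\right) = -15 - 52 q$)
$b{\left(5 \right)} + h{\left(H{\left(Q{\left(-5,2 \right)} \right)},35 \right)} = 5 - \left(15 + 52 \left(- \left(-5\right) 2 + 4 \left(\left(-5\right) 2\right)^{3}\right)\right) = 5 - \left(15 + 52 \left(\left(-1\right) \left(-10\right) + 4 \left(-10\right)^{3}\right)\right) = 5 - \left(15 + 52 \left(10 + 4 \left(-1000\right)\right)\right) = 5 - \left(15 + 52 \left(10 - 4000\right)\right) = 5 - -207465 = 5 + \left(-15 + 207480\right) = 5 + 207465 = 207470$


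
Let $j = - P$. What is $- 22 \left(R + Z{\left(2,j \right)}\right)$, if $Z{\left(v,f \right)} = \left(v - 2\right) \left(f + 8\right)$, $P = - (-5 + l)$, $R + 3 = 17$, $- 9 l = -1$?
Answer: $-308$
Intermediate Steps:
$l = \frac{1}{9}$ ($l = \left(- \frac{1}{9}\right) \left(-1\right) = \frac{1}{9} \approx 0.11111$)
$R = 14$ ($R = -3 + 17 = 14$)
$P = \frac{44}{9}$ ($P = - (-5 + \frac{1}{9}) = \left(-1\right) \left(- \frac{44}{9}\right) = \frac{44}{9} \approx 4.8889$)
$j = - \frac{44}{9}$ ($j = \left(-1\right) \frac{44}{9} = - \frac{44}{9} \approx -4.8889$)
$Z{\left(v,f \right)} = \left(-2 + v\right) \left(8 + f\right)$
$- 22 \left(R + Z{\left(2,j \right)}\right) = - 22 \left(14 - 0\right) = - 22 \left(14 + \left(-16 + \frac{88}{9} + 16 - \frac{88}{9}\right)\right) = - 22 \left(14 + 0\right) = \left(-22\right) 14 = -308$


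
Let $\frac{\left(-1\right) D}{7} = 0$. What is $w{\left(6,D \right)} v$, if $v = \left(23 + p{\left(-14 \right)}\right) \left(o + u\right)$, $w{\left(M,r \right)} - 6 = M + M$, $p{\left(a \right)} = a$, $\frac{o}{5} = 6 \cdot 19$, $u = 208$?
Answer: $126036$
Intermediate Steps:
$D = 0$ ($D = \left(-7\right) 0 = 0$)
$o = 570$ ($o = 5 \cdot 6 \cdot 19 = 5 \cdot 114 = 570$)
$w{\left(M,r \right)} = 6 + 2 M$ ($w{\left(M,r \right)} = 6 + \left(M + M\right) = 6 + 2 M$)
$v = 7002$ ($v = \left(23 - 14\right) \left(570 + 208\right) = 9 \cdot 778 = 7002$)
$w{\left(6,D \right)} v = \left(6 + 2 \cdot 6\right) 7002 = \left(6 + 12\right) 7002 = 18 \cdot 7002 = 126036$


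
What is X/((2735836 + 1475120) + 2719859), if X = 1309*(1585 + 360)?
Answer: 29953/81539 ≈ 0.36735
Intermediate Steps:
X = 2546005 (X = 1309*1945 = 2546005)
X/((2735836 + 1475120) + 2719859) = 2546005/((2735836 + 1475120) + 2719859) = 2546005/(4210956 + 2719859) = 2546005/6930815 = 2546005*(1/6930815) = 29953/81539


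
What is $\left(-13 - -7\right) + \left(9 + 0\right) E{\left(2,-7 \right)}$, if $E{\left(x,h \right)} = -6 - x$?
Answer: $-78$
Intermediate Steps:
$\left(-13 - -7\right) + \left(9 + 0\right) E{\left(2,-7 \right)} = \left(-13 - -7\right) + \left(9 + 0\right) \left(-6 - 2\right) = \left(-13 + 7\right) + 9 \left(-6 - 2\right) = -6 + 9 \left(-8\right) = -6 - 72 = -78$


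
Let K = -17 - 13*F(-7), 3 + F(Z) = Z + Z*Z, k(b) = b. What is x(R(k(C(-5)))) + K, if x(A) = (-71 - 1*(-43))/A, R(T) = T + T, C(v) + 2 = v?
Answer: -522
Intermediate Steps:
C(v) = -2 + v
F(Z) = -3 + Z + Z² (F(Z) = -3 + (Z + Z*Z) = -3 + (Z + Z²) = -3 + Z + Z²)
R(T) = 2*T
x(A) = -28/A (x(A) = (-71 + 43)/A = -28/A)
K = -524 (K = -17 - 13*(-3 - 7 + (-7)²) = -17 - 13*(-3 - 7 + 49) = -17 - 13*39 = -17 - 507 = -524)
x(R(k(C(-5)))) + K = -28*1/(2*(-2 - 5)) - 524 = -28/(2*(-7)) - 524 = -28/(-14) - 524 = -28*(-1/14) - 524 = 2 - 524 = -522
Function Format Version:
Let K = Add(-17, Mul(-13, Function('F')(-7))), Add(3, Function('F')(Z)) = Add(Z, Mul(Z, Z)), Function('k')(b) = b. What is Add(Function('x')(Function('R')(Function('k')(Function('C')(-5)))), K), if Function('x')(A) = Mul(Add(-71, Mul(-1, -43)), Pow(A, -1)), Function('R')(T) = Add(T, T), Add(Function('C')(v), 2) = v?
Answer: -522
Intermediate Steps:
Function('C')(v) = Add(-2, v)
Function('F')(Z) = Add(-3, Z, Pow(Z, 2)) (Function('F')(Z) = Add(-3, Add(Z, Mul(Z, Z))) = Add(-3, Add(Z, Pow(Z, 2))) = Add(-3, Z, Pow(Z, 2)))
Function('R')(T) = Mul(2, T)
Function('x')(A) = Mul(-28, Pow(A, -1)) (Function('x')(A) = Mul(Add(-71, 43), Pow(A, -1)) = Mul(-28, Pow(A, -1)))
K = -524 (K = Add(-17, Mul(-13, Add(-3, -7, Pow(-7, 2)))) = Add(-17, Mul(-13, Add(-3, -7, 49))) = Add(-17, Mul(-13, 39)) = Add(-17, -507) = -524)
Add(Function('x')(Function('R')(Function('k')(Function('C')(-5)))), K) = Add(Mul(-28, Pow(Mul(2, Add(-2, -5)), -1)), -524) = Add(Mul(-28, Pow(Mul(2, -7), -1)), -524) = Add(Mul(-28, Pow(-14, -1)), -524) = Add(Mul(-28, Rational(-1, 14)), -524) = Add(2, -524) = -522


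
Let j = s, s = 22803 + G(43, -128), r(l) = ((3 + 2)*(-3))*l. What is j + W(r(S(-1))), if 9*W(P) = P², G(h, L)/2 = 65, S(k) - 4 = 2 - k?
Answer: 24158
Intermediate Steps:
S(k) = 6 - k (S(k) = 4 + (2 - k) = 6 - k)
r(l) = -15*l (r(l) = (5*(-3))*l = -15*l)
G(h, L) = 130 (G(h, L) = 2*65 = 130)
W(P) = P²/9
s = 22933 (s = 22803 + 130 = 22933)
j = 22933
j + W(r(S(-1))) = 22933 + (-15*(6 - 1*(-1)))²/9 = 22933 + (-15*(6 + 1))²/9 = 22933 + (-15*7)²/9 = 22933 + (⅑)*(-105)² = 22933 + (⅑)*11025 = 22933 + 1225 = 24158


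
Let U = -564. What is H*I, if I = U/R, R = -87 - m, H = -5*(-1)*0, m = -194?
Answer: 0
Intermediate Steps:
H = 0 (H = 5*0 = 0)
R = 107 (R = -87 - 1*(-194) = -87 + 194 = 107)
I = -564/107 ≈ -5.2710
H*I = 0*(-564/107) = 0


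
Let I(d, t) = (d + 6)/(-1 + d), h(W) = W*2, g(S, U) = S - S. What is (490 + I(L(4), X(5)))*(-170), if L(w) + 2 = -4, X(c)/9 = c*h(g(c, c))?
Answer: -83300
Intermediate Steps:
g(S, U) = 0
h(W) = 2*W
X(c) = 0 (X(c) = 9*(c*(2*0)) = 9*(c*0) = 9*0 = 0)
L(w) = -6 (L(w) = -2 - 4 = -6)
I(d, t) = (6 + d)/(-1 + d)
(490 + I(L(4), X(5)))*(-170) = (490 + (6 - 6)/(-1 - 6))*(-170) = (490 + 0/(-7))*(-170) = (490 - ⅐*0)*(-170) = (490 + 0)*(-170) = 490*(-170) = -83300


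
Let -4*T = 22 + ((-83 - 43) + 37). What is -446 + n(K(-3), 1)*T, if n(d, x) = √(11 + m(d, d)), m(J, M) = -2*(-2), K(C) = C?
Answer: -446 + 67*√15/4 ≈ -381.13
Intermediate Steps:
m(J, M) = 4
T = 67/4 (T = -(22 + ((-83 - 43) + 37))/4 = -(22 + (-126 + 37))/4 = -(22 - 89)/4 = -¼*(-67) = 67/4 ≈ 16.750)
n(d, x) = √15 (n(d, x) = √(11 + 4) = √15)
-446 + n(K(-3), 1)*T = -446 + √15*(67/4) = -446 + 67*√15/4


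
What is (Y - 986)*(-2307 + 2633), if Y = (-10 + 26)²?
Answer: -237980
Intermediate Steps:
Y = 256 (Y = 16² = 256)
(Y - 986)*(-2307 + 2633) = (256 - 986)*(-2307 + 2633) = -730*326 = -237980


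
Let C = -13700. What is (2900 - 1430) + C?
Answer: -12230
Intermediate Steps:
(2900 - 1430) + C = (2900 - 1430) - 13700 = 1470 - 13700 = -12230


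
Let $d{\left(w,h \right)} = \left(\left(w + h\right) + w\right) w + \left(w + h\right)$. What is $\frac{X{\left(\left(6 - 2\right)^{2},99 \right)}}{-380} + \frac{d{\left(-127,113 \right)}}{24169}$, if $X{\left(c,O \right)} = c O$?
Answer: $- \frac{7871089}{2296055} \approx -3.4281$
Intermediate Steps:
$d{\left(w,h \right)} = h + w + w \left(h + 2 w\right)$ ($d{\left(w,h \right)} = \left(\left(h + w\right) + w\right) w + \left(h + w\right) = \left(h + 2 w\right) w + \left(h + w\right) = w \left(h + 2 w\right) + \left(h + w\right) = h + w + w \left(h + 2 w\right)$)
$X{\left(c,O \right)} = O c$
$\frac{X{\left(\left(6 - 2\right)^{2},99 \right)}}{-380} + \frac{d{\left(-127,113 \right)}}{24169} = \frac{99 \left(6 - 2\right)^{2}}{-380} + \frac{113 - 127 + 2 \left(-127\right)^{2} + 113 \left(-127\right)}{24169} = 99 \cdot 4^{2} \left(- \frac{1}{380}\right) + \left(113 - 127 + 2 \cdot 16129 - 14351\right) \frac{1}{24169} = 99 \cdot 16 \left(- \frac{1}{380}\right) + \left(113 - 127 + 32258 - 14351\right) \frac{1}{24169} = 1584 \left(- \frac{1}{380}\right) + 17893 \cdot \frac{1}{24169} = - \frac{396}{95} + \frac{17893}{24169} = - \frac{7871089}{2296055}$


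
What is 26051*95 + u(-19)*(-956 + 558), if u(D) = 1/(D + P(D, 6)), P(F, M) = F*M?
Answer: 329154783/133 ≈ 2.4748e+6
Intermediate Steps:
u(D) = 1/(7*D) (u(D) = 1/(D + D*6) = 1/(D + 6*D) = 1/(7*D))
26051*95 + u(-19)*(-956 + 558) = 26051*95 + ((1/7)/(-19))*(-956 + 558) = 2474845 + ((1/7)*(-1/19))*(-398) = 2474845 - 1/133*(-398) = 2474845 + 398/133 = 329154783/133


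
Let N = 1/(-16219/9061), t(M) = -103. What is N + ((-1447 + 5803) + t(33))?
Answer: 68970346/16219 ≈ 4252.4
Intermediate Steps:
N = -9061/16219 (N = 1/(-16219*1/9061) = 1/(-16219/9061) = -9061/16219 ≈ -0.55867)
N + ((-1447 + 5803) + t(33)) = -9061/16219 + ((-1447 + 5803) - 103) = -9061/16219 + (4356 - 103) = -9061/16219 + 4253 = 68970346/16219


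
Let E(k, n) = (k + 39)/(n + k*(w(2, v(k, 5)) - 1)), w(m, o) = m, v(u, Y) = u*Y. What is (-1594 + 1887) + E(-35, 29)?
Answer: 877/3 ≈ 292.33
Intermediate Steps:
v(u, Y) = Y*u
E(k, n) = (39 + k)/(k + n) (E(k, n) = (k + 39)/(n + k*(2 - 1)) = (39 + k)/(n + k*1) = (39 + k)/(n + k) = (39 + k)/(k + n))
(-1594 + 1887) + E(-35, 29) = (-1594 + 1887) + (39 - 35)/(-35 + 29) = 293 + 4/(-6) = 293 - ⅙*4 = 293 - ⅔ = 877/3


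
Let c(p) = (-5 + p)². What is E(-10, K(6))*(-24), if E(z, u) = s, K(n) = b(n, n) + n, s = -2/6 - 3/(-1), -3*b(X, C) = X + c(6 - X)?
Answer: -64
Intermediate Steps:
b(X, C) = -X/3 - (1 - X)²/3 (b(X, C) = -(X + (-5 + (6 - X))²)/3 = -(X + (1 - X)²)/3 = -X/3 - (1 - X)²/3)
s = 8/3 (s = -2*⅙ - 3*(-1) = -⅓ + 3 = 8/3 ≈ 2.6667)
K(n) = -⅓ - n²/3 + 4*n/3 (K(n) = (-⅓ - n²/3 + n/3) + n = -⅓ - n²/3 + 4*n/3)
E(z, u) = 8/3
E(-10, K(6))*(-24) = (8/3)*(-24) = -64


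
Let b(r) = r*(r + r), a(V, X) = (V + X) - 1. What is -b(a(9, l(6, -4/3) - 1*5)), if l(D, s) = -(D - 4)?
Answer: -2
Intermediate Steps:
l(D, s) = 4 - D (l(D, s) = -(-4 + D) = 4 - D)
a(V, X) = -1 + V + X
b(r) = 2*r² (b(r) = r*(2*r) = 2*r²)
-b(a(9, l(6, -4/3) - 1*5)) = -2*(-1 + 9 + ((4 - 1*6) - 1*5))² = -2*(-1 + 9 + ((4 - 6) - 5))² = -2*(-1 + 9 + (-2 - 5))² = -2*(-1 + 9 - 7)² = -2*1² = -2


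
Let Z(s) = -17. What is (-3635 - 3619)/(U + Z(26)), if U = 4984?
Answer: -7254/4967 ≈ -1.4604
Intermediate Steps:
(-3635 - 3619)/(U + Z(26)) = (-3635 - 3619)/(4984 - 17) = -7254/4967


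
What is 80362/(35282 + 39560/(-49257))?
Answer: 86051979/37779259 ≈ 2.2778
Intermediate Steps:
80362/(35282 + 39560/(-49257)) = 80362/(35282 + 39560*(-1/49257)) = 80362/(35282 - 39560/49257) = 80362/(1737845914/49257) = 80362*(49257/1737845914) = 86051979/37779259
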